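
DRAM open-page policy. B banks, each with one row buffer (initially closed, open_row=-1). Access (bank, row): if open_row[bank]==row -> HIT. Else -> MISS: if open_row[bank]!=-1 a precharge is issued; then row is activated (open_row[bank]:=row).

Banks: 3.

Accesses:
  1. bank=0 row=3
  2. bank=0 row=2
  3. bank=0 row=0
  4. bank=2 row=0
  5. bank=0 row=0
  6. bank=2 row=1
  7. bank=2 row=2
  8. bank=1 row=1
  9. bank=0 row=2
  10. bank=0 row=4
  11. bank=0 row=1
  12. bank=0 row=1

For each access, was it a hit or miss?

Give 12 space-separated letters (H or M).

Answer: M M M M H M M M M M M H

Derivation:
Acc 1: bank0 row3 -> MISS (open row3); precharges=0
Acc 2: bank0 row2 -> MISS (open row2); precharges=1
Acc 3: bank0 row0 -> MISS (open row0); precharges=2
Acc 4: bank2 row0 -> MISS (open row0); precharges=2
Acc 5: bank0 row0 -> HIT
Acc 6: bank2 row1 -> MISS (open row1); precharges=3
Acc 7: bank2 row2 -> MISS (open row2); precharges=4
Acc 8: bank1 row1 -> MISS (open row1); precharges=4
Acc 9: bank0 row2 -> MISS (open row2); precharges=5
Acc 10: bank0 row4 -> MISS (open row4); precharges=6
Acc 11: bank0 row1 -> MISS (open row1); precharges=7
Acc 12: bank0 row1 -> HIT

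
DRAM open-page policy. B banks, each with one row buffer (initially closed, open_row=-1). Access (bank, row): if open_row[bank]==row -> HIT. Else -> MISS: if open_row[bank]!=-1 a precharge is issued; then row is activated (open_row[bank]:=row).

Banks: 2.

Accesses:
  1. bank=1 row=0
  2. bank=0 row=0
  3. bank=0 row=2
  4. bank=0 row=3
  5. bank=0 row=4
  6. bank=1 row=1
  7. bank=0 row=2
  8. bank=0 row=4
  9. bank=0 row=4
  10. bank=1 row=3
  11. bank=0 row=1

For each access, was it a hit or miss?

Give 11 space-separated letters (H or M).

Acc 1: bank1 row0 -> MISS (open row0); precharges=0
Acc 2: bank0 row0 -> MISS (open row0); precharges=0
Acc 3: bank0 row2 -> MISS (open row2); precharges=1
Acc 4: bank0 row3 -> MISS (open row3); precharges=2
Acc 5: bank0 row4 -> MISS (open row4); precharges=3
Acc 6: bank1 row1 -> MISS (open row1); precharges=4
Acc 7: bank0 row2 -> MISS (open row2); precharges=5
Acc 8: bank0 row4 -> MISS (open row4); precharges=6
Acc 9: bank0 row4 -> HIT
Acc 10: bank1 row3 -> MISS (open row3); precharges=7
Acc 11: bank0 row1 -> MISS (open row1); precharges=8

Answer: M M M M M M M M H M M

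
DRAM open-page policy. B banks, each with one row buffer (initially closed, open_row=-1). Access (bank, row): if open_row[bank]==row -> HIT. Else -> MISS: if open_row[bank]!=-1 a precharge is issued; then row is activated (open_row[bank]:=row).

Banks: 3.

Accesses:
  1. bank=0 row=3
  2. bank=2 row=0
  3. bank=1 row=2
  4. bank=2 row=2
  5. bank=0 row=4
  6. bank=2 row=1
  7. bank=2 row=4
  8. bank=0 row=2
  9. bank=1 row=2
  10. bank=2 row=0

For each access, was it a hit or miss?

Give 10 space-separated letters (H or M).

Acc 1: bank0 row3 -> MISS (open row3); precharges=0
Acc 2: bank2 row0 -> MISS (open row0); precharges=0
Acc 3: bank1 row2 -> MISS (open row2); precharges=0
Acc 4: bank2 row2 -> MISS (open row2); precharges=1
Acc 5: bank0 row4 -> MISS (open row4); precharges=2
Acc 6: bank2 row1 -> MISS (open row1); precharges=3
Acc 7: bank2 row4 -> MISS (open row4); precharges=4
Acc 8: bank0 row2 -> MISS (open row2); precharges=5
Acc 9: bank1 row2 -> HIT
Acc 10: bank2 row0 -> MISS (open row0); precharges=6

Answer: M M M M M M M M H M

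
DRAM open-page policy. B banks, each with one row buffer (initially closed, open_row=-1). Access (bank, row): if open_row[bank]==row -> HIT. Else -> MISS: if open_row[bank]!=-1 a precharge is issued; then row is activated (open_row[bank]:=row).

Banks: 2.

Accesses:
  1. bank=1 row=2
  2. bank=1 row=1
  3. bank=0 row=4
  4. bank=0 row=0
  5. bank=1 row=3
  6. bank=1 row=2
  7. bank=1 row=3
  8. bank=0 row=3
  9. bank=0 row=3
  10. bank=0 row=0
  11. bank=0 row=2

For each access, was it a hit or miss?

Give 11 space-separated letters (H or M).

Answer: M M M M M M M M H M M

Derivation:
Acc 1: bank1 row2 -> MISS (open row2); precharges=0
Acc 2: bank1 row1 -> MISS (open row1); precharges=1
Acc 3: bank0 row4 -> MISS (open row4); precharges=1
Acc 4: bank0 row0 -> MISS (open row0); precharges=2
Acc 5: bank1 row3 -> MISS (open row3); precharges=3
Acc 6: bank1 row2 -> MISS (open row2); precharges=4
Acc 7: bank1 row3 -> MISS (open row3); precharges=5
Acc 8: bank0 row3 -> MISS (open row3); precharges=6
Acc 9: bank0 row3 -> HIT
Acc 10: bank0 row0 -> MISS (open row0); precharges=7
Acc 11: bank0 row2 -> MISS (open row2); precharges=8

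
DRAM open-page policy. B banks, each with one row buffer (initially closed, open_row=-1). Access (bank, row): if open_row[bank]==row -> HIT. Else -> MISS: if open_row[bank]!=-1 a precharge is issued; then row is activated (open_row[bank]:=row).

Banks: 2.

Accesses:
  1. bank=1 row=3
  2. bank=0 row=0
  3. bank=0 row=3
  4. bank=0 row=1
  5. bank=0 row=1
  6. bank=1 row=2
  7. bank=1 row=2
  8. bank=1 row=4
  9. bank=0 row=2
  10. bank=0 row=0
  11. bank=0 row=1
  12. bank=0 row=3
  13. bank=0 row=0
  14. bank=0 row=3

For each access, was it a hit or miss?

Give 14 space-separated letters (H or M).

Answer: M M M M H M H M M M M M M M

Derivation:
Acc 1: bank1 row3 -> MISS (open row3); precharges=0
Acc 2: bank0 row0 -> MISS (open row0); precharges=0
Acc 3: bank0 row3 -> MISS (open row3); precharges=1
Acc 4: bank0 row1 -> MISS (open row1); precharges=2
Acc 5: bank0 row1 -> HIT
Acc 6: bank1 row2 -> MISS (open row2); precharges=3
Acc 7: bank1 row2 -> HIT
Acc 8: bank1 row4 -> MISS (open row4); precharges=4
Acc 9: bank0 row2 -> MISS (open row2); precharges=5
Acc 10: bank0 row0 -> MISS (open row0); precharges=6
Acc 11: bank0 row1 -> MISS (open row1); precharges=7
Acc 12: bank0 row3 -> MISS (open row3); precharges=8
Acc 13: bank0 row0 -> MISS (open row0); precharges=9
Acc 14: bank0 row3 -> MISS (open row3); precharges=10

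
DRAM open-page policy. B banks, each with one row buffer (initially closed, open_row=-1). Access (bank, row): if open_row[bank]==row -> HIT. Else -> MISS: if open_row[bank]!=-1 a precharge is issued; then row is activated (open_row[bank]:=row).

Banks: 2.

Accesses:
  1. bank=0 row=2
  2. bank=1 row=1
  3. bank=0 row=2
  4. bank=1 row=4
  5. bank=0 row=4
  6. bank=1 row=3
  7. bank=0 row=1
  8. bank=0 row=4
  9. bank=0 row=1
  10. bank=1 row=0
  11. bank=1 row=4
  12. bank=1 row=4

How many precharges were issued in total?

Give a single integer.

Acc 1: bank0 row2 -> MISS (open row2); precharges=0
Acc 2: bank1 row1 -> MISS (open row1); precharges=0
Acc 3: bank0 row2 -> HIT
Acc 4: bank1 row4 -> MISS (open row4); precharges=1
Acc 5: bank0 row4 -> MISS (open row4); precharges=2
Acc 6: bank1 row3 -> MISS (open row3); precharges=3
Acc 7: bank0 row1 -> MISS (open row1); precharges=4
Acc 8: bank0 row4 -> MISS (open row4); precharges=5
Acc 9: bank0 row1 -> MISS (open row1); precharges=6
Acc 10: bank1 row0 -> MISS (open row0); precharges=7
Acc 11: bank1 row4 -> MISS (open row4); precharges=8
Acc 12: bank1 row4 -> HIT

Answer: 8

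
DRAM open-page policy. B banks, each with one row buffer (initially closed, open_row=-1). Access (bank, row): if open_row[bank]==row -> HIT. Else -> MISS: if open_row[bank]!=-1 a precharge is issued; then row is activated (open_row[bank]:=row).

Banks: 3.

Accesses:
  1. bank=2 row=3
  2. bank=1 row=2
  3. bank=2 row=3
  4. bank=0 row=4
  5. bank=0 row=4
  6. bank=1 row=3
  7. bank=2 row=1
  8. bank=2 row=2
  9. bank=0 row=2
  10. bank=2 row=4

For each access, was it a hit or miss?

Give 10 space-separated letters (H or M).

Answer: M M H M H M M M M M

Derivation:
Acc 1: bank2 row3 -> MISS (open row3); precharges=0
Acc 2: bank1 row2 -> MISS (open row2); precharges=0
Acc 3: bank2 row3 -> HIT
Acc 4: bank0 row4 -> MISS (open row4); precharges=0
Acc 5: bank0 row4 -> HIT
Acc 6: bank1 row3 -> MISS (open row3); precharges=1
Acc 7: bank2 row1 -> MISS (open row1); precharges=2
Acc 8: bank2 row2 -> MISS (open row2); precharges=3
Acc 9: bank0 row2 -> MISS (open row2); precharges=4
Acc 10: bank2 row4 -> MISS (open row4); precharges=5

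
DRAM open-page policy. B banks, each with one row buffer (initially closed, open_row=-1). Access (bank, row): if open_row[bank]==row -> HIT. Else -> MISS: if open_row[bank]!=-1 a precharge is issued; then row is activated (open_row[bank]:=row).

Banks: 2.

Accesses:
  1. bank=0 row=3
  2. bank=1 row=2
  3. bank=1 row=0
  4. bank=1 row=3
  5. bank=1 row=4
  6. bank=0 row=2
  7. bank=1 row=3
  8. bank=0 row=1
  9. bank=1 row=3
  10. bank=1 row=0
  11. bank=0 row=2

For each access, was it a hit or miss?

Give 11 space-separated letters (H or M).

Answer: M M M M M M M M H M M

Derivation:
Acc 1: bank0 row3 -> MISS (open row3); precharges=0
Acc 2: bank1 row2 -> MISS (open row2); precharges=0
Acc 3: bank1 row0 -> MISS (open row0); precharges=1
Acc 4: bank1 row3 -> MISS (open row3); precharges=2
Acc 5: bank1 row4 -> MISS (open row4); precharges=3
Acc 6: bank0 row2 -> MISS (open row2); precharges=4
Acc 7: bank1 row3 -> MISS (open row3); precharges=5
Acc 8: bank0 row1 -> MISS (open row1); precharges=6
Acc 9: bank1 row3 -> HIT
Acc 10: bank1 row0 -> MISS (open row0); precharges=7
Acc 11: bank0 row2 -> MISS (open row2); precharges=8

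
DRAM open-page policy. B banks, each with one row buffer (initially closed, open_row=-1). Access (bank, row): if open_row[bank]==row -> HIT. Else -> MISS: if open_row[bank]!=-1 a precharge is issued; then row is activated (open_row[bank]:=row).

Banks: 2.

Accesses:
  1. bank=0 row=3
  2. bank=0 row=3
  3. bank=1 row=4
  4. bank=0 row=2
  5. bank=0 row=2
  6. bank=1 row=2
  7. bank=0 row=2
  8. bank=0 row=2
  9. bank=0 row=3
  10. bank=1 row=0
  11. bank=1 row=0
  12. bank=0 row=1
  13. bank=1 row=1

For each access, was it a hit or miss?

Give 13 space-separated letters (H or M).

Answer: M H M M H M H H M M H M M

Derivation:
Acc 1: bank0 row3 -> MISS (open row3); precharges=0
Acc 2: bank0 row3 -> HIT
Acc 3: bank1 row4 -> MISS (open row4); precharges=0
Acc 4: bank0 row2 -> MISS (open row2); precharges=1
Acc 5: bank0 row2 -> HIT
Acc 6: bank1 row2 -> MISS (open row2); precharges=2
Acc 7: bank0 row2 -> HIT
Acc 8: bank0 row2 -> HIT
Acc 9: bank0 row3 -> MISS (open row3); precharges=3
Acc 10: bank1 row0 -> MISS (open row0); precharges=4
Acc 11: bank1 row0 -> HIT
Acc 12: bank0 row1 -> MISS (open row1); precharges=5
Acc 13: bank1 row1 -> MISS (open row1); precharges=6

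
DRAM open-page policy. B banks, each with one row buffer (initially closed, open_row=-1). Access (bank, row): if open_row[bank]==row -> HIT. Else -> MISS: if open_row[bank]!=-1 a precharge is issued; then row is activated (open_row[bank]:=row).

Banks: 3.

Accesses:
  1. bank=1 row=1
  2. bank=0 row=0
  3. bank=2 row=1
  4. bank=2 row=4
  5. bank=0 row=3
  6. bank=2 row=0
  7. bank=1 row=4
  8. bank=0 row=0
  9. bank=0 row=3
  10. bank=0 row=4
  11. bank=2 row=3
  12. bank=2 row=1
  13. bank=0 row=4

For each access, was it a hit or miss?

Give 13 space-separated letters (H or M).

Acc 1: bank1 row1 -> MISS (open row1); precharges=0
Acc 2: bank0 row0 -> MISS (open row0); precharges=0
Acc 3: bank2 row1 -> MISS (open row1); precharges=0
Acc 4: bank2 row4 -> MISS (open row4); precharges=1
Acc 5: bank0 row3 -> MISS (open row3); precharges=2
Acc 6: bank2 row0 -> MISS (open row0); precharges=3
Acc 7: bank1 row4 -> MISS (open row4); precharges=4
Acc 8: bank0 row0 -> MISS (open row0); precharges=5
Acc 9: bank0 row3 -> MISS (open row3); precharges=6
Acc 10: bank0 row4 -> MISS (open row4); precharges=7
Acc 11: bank2 row3 -> MISS (open row3); precharges=8
Acc 12: bank2 row1 -> MISS (open row1); precharges=9
Acc 13: bank0 row4 -> HIT

Answer: M M M M M M M M M M M M H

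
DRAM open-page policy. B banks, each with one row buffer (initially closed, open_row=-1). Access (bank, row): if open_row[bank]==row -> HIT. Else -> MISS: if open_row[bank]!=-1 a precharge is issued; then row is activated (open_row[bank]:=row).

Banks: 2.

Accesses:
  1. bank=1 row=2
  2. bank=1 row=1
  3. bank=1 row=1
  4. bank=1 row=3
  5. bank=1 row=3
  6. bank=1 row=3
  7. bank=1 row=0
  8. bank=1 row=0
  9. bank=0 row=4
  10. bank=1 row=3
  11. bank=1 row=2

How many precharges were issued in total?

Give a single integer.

Acc 1: bank1 row2 -> MISS (open row2); precharges=0
Acc 2: bank1 row1 -> MISS (open row1); precharges=1
Acc 3: bank1 row1 -> HIT
Acc 4: bank1 row3 -> MISS (open row3); precharges=2
Acc 5: bank1 row3 -> HIT
Acc 6: bank1 row3 -> HIT
Acc 7: bank1 row0 -> MISS (open row0); precharges=3
Acc 8: bank1 row0 -> HIT
Acc 9: bank0 row4 -> MISS (open row4); precharges=3
Acc 10: bank1 row3 -> MISS (open row3); precharges=4
Acc 11: bank1 row2 -> MISS (open row2); precharges=5

Answer: 5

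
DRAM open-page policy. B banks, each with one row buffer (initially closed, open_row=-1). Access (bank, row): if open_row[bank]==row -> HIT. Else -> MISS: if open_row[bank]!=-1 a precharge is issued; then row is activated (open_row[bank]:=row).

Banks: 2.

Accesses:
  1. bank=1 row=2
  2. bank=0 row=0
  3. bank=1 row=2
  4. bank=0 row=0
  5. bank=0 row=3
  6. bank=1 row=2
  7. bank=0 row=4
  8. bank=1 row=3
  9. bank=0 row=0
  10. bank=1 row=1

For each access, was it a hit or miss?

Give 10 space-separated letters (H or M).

Acc 1: bank1 row2 -> MISS (open row2); precharges=0
Acc 2: bank0 row0 -> MISS (open row0); precharges=0
Acc 3: bank1 row2 -> HIT
Acc 4: bank0 row0 -> HIT
Acc 5: bank0 row3 -> MISS (open row3); precharges=1
Acc 6: bank1 row2 -> HIT
Acc 7: bank0 row4 -> MISS (open row4); precharges=2
Acc 8: bank1 row3 -> MISS (open row3); precharges=3
Acc 9: bank0 row0 -> MISS (open row0); precharges=4
Acc 10: bank1 row1 -> MISS (open row1); precharges=5

Answer: M M H H M H M M M M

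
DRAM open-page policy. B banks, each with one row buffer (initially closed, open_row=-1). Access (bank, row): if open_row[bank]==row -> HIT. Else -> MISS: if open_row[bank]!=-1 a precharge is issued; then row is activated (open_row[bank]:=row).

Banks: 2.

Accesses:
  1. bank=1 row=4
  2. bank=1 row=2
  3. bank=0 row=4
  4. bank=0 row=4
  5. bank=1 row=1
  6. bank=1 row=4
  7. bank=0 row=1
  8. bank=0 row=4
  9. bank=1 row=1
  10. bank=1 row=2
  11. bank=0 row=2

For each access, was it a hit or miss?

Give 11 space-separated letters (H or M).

Answer: M M M H M M M M M M M

Derivation:
Acc 1: bank1 row4 -> MISS (open row4); precharges=0
Acc 2: bank1 row2 -> MISS (open row2); precharges=1
Acc 3: bank0 row4 -> MISS (open row4); precharges=1
Acc 4: bank0 row4 -> HIT
Acc 5: bank1 row1 -> MISS (open row1); precharges=2
Acc 6: bank1 row4 -> MISS (open row4); precharges=3
Acc 7: bank0 row1 -> MISS (open row1); precharges=4
Acc 8: bank0 row4 -> MISS (open row4); precharges=5
Acc 9: bank1 row1 -> MISS (open row1); precharges=6
Acc 10: bank1 row2 -> MISS (open row2); precharges=7
Acc 11: bank0 row2 -> MISS (open row2); precharges=8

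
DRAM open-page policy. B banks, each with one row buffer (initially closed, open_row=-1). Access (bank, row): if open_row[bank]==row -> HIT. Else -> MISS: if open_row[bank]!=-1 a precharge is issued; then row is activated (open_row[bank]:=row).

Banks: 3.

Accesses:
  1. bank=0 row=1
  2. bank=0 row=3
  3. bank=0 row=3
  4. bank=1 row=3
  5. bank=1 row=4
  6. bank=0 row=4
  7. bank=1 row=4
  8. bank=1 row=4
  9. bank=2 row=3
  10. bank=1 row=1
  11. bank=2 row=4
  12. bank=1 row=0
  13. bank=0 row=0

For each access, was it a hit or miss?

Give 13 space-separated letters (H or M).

Acc 1: bank0 row1 -> MISS (open row1); precharges=0
Acc 2: bank0 row3 -> MISS (open row3); precharges=1
Acc 3: bank0 row3 -> HIT
Acc 4: bank1 row3 -> MISS (open row3); precharges=1
Acc 5: bank1 row4 -> MISS (open row4); precharges=2
Acc 6: bank0 row4 -> MISS (open row4); precharges=3
Acc 7: bank1 row4 -> HIT
Acc 8: bank1 row4 -> HIT
Acc 9: bank2 row3 -> MISS (open row3); precharges=3
Acc 10: bank1 row1 -> MISS (open row1); precharges=4
Acc 11: bank2 row4 -> MISS (open row4); precharges=5
Acc 12: bank1 row0 -> MISS (open row0); precharges=6
Acc 13: bank0 row0 -> MISS (open row0); precharges=7

Answer: M M H M M M H H M M M M M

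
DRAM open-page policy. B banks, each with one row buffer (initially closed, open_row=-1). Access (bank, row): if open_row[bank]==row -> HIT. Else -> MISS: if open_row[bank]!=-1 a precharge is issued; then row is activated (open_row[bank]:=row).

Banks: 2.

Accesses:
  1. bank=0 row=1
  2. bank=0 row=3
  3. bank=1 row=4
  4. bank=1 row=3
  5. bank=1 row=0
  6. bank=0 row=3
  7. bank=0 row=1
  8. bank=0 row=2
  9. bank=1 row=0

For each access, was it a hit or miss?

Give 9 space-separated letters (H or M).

Acc 1: bank0 row1 -> MISS (open row1); precharges=0
Acc 2: bank0 row3 -> MISS (open row3); precharges=1
Acc 3: bank1 row4 -> MISS (open row4); precharges=1
Acc 4: bank1 row3 -> MISS (open row3); precharges=2
Acc 5: bank1 row0 -> MISS (open row0); precharges=3
Acc 6: bank0 row3 -> HIT
Acc 7: bank0 row1 -> MISS (open row1); precharges=4
Acc 8: bank0 row2 -> MISS (open row2); precharges=5
Acc 9: bank1 row0 -> HIT

Answer: M M M M M H M M H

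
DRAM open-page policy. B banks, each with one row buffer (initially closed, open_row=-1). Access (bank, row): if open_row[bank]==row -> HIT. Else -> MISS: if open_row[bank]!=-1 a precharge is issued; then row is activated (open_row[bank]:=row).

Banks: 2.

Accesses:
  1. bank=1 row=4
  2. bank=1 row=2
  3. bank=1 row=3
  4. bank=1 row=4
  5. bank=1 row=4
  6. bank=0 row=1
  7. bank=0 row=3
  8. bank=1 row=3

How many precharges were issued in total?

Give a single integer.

Acc 1: bank1 row4 -> MISS (open row4); precharges=0
Acc 2: bank1 row2 -> MISS (open row2); precharges=1
Acc 3: bank1 row3 -> MISS (open row3); precharges=2
Acc 4: bank1 row4 -> MISS (open row4); precharges=3
Acc 5: bank1 row4 -> HIT
Acc 6: bank0 row1 -> MISS (open row1); precharges=3
Acc 7: bank0 row3 -> MISS (open row3); precharges=4
Acc 8: bank1 row3 -> MISS (open row3); precharges=5

Answer: 5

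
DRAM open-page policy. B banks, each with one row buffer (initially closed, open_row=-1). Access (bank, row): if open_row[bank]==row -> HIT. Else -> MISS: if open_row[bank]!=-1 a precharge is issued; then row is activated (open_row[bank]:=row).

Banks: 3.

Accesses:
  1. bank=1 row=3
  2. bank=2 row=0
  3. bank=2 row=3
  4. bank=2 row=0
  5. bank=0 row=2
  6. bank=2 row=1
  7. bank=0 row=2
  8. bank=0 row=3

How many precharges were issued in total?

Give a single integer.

Answer: 4

Derivation:
Acc 1: bank1 row3 -> MISS (open row3); precharges=0
Acc 2: bank2 row0 -> MISS (open row0); precharges=0
Acc 3: bank2 row3 -> MISS (open row3); precharges=1
Acc 4: bank2 row0 -> MISS (open row0); precharges=2
Acc 5: bank0 row2 -> MISS (open row2); precharges=2
Acc 6: bank2 row1 -> MISS (open row1); precharges=3
Acc 7: bank0 row2 -> HIT
Acc 8: bank0 row3 -> MISS (open row3); precharges=4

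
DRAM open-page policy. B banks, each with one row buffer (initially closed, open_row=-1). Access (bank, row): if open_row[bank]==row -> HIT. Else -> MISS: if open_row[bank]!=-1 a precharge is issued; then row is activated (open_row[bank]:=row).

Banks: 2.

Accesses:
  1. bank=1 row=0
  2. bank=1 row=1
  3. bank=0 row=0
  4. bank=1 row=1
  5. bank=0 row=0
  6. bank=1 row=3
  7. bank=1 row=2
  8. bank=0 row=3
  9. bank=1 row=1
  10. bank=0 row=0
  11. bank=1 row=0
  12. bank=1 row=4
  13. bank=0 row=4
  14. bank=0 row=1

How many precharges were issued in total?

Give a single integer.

Answer: 10

Derivation:
Acc 1: bank1 row0 -> MISS (open row0); precharges=0
Acc 2: bank1 row1 -> MISS (open row1); precharges=1
Acc 3: bank0 row0 -> MISS (open row0); precharges=1
Acc 4: bank1 row1 -> HIT
Acc 5: bank0 row0 -> HIT
Acc 6: bank1 row3 -> MISS (open row3); precharges=2
Acc 7: bank1 row2 -> MISS (open row2); precharges=3
Acc 8: bank0 row3 -> MISS (open row3); precharges=4
Acc 9: bank1 row1 -> MISS (open row1); precharges=5
Acc 10: bank0 row0 -> MISS (open row0); precharges=6
Acc 11: bank1 row0 -> MISS (open row0); precharges=7
Acc 12: bank1 row4 -> MISS (open row4); precharges=8
Acc 13: bank0 row4 -> MISS (open row4); precharges=9
Acc 14: bank0 row1 -> MISS (open row1); precharges=10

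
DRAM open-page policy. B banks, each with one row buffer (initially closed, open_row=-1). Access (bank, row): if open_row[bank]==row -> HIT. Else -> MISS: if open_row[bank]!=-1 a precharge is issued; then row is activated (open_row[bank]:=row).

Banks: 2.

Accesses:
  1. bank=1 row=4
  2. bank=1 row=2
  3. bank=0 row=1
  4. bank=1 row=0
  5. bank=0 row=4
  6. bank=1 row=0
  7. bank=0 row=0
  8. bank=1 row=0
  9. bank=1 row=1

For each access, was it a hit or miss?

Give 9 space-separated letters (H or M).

Answer: M M M M M H M H M

Derivation:
Acc 1: bank1 row4 -> MISS (open row4); precharges=0
Acc 2: bank1 row2 -> MISS (open row2); precharges=1
Acc 3: bank0 row1 -> MISS (open row1); precharges=1
Acc 4: bank1 row0 -> MISS (open row0); precharges=2
Acc 5: bank0 row4 -> MISS (open row4); precharges=3
Acc 6: bank1 row0 -> HIT
Acc 7: bank0 row0 -> MISS (open row0); precharges=4
Acc 8: bank1 row0 -> HIT
Acc 9: bank1 row1 -> MISS (open row1); precharges=5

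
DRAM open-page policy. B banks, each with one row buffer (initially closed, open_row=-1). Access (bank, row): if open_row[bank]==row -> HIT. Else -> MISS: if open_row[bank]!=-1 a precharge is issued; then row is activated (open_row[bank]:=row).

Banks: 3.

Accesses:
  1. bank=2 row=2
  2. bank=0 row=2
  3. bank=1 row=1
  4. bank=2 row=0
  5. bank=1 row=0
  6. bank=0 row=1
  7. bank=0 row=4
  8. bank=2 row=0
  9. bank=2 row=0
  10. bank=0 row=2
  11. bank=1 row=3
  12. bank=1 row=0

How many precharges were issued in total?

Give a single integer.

Acc 1: bank2 row2 -> MISS (open row2); precharges=0
Acc 2: bank0 row2 -> MISS (open row2); precharges=0
Acc 3: bank1 row1 -> MISS (open row1); precharges=0
Acc 4: bank2 row0 -> MISS (open row0); precharges=1
Acc 5: bank1 row0 -> MISS (open row0); precharges=2
Acc 6: bank0 row1 -> MISS (open row1); precharges=3
Acc 7: bank0 row4 -> MISS (open row4); precharges=4
Acc 8: bank2 row0 -> HIT
Acc 9: bank2 row0 -> HIT
Acc 10: bank0 row2 -> MISS (open row2); precharges=5
Acc 11: bank1 row3 -> MISS (open row3); precharges=6
Acc 12: bank1 row0 -> MISS (open row0); precharges=7

Answer: 7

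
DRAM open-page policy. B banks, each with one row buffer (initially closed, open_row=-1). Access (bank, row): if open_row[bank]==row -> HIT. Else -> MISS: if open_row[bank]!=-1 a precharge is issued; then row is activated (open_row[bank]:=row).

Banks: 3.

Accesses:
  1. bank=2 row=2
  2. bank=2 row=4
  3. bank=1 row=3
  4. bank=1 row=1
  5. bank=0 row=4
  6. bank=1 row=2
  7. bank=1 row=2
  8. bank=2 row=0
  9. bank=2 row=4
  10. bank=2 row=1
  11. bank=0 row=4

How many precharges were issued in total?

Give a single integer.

Answer: 6

Derivation:
Acc 1: bank2 row2 -> MISS (open row2); precharges=0
Acc 2: bank2 row4 -> MISS (open row4); precharges=1
Acc 3: bank1 row3 -> MISS (open row3); precharges=1
Acc 4: bank1 row1 -> MISS (open row1); precharges=2
Acc 5: bank0 row4 -> MISS (open row4); precharges=2
Acc 6: bank1 row2 -> MISS (open row2); precharges=3
Acc 7: bank1 row2 -> HIT
Acc 8: bank2 row0 -> MISS (open row0); precharges=4
Acc 9: bank2 row4 -> MISS (open row4); precharges=5
Acc 10: bank2 row1 -> MISS (open row1); precharges=6
Acc 11: bank0 row4 -> HIT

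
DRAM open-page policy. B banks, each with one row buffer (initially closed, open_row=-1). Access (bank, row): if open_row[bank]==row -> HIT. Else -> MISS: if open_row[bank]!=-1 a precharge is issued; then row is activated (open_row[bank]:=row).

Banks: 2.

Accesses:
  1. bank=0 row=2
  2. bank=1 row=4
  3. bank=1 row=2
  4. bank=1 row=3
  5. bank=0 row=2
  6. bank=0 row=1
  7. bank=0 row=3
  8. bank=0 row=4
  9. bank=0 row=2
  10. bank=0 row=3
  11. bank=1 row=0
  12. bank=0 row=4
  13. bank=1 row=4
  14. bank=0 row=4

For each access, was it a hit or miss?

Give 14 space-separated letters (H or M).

Acc 1: bank0 row2 -> MISS (open row2); precharges=0
Acc 2: bank1 row4 -> MISS (open row4); precharges=0
Acc 3: bank1 row2 -> MISS (open row2); precharges=1
Acc 4: bank1 row3 -> MISS (open row3); precharges=2
Acc 5: bank0 row2 -> HIT
Acc 6: bank0 row1 -> MISS (open row1); precharges=3
Acc 7: bank0 row3 -> MISS (open row3); precharges=4
Acc 8: bank0 row4 -> MISS (open row4); precharges=5
Acc 9: bank0 row2 -> MISS (open row2); precharges=6
Acc 10: bank0 row3 -> MISS (open row3); precharges=7
Acc 11: bank1 row0 -> MISS (open row0); precharges=8
Acc 12: bank0 row4 -> MISS (open row4); precharges=9
Acc 13: bank1 row4 -> MISS (open row4); precharges=10
Acc 14: bank0 row4 -> HIT

Answer: M M M M H M M M M M M M M H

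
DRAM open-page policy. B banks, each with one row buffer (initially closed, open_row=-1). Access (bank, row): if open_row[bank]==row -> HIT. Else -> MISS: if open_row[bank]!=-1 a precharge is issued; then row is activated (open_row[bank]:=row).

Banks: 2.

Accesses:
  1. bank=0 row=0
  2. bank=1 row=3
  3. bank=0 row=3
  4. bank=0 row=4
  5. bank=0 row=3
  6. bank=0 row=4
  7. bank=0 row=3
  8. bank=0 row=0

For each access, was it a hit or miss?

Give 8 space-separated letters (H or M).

Acc 1: bank0 row0 -> MISS (open row0); precharges=0
Acc 2: bank1 row3 -> MISS (open row3); precharges=0
Acc 3: bank0 row3 -> MISS (open row3); precharges=1
Acc 4: bank0 row4 -> MISS (open row4); precharges=2
Acc 5: bank0 row3 -> MISS (open row3); precharges=3
Acc 6: bank0 row4 -> MISS (open row4); precharges=4
Acc 7: bank0 row3 -> MISS (open row3); precharges=5
Acc 8: bank0 row0 -> MISS (open row0); precharges=6

Answer: M M M M M M M M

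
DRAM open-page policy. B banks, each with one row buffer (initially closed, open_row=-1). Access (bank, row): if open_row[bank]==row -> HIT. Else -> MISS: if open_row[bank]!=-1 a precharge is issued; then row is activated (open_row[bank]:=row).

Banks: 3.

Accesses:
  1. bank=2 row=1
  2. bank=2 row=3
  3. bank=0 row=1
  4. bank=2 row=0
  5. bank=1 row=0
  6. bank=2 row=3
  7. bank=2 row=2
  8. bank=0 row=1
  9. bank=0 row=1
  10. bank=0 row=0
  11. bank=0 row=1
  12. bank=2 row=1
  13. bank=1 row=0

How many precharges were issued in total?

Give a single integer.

Acc 1: bank2 row1 -> MISS (open row1); precharges=0
Acc 2: bank2 row3 -> MISS (open row3); precharges=1
Acc 3: bank0 row1 -> MISS (open row1); precharges=1
Acc 4: bank2 row0 -> MISS (open row0); precharges=2
Acc 5: bank1 row0 -> MISS (open row0); precharges=2
Acc 6: bank2 row3 -> MISS (open row3); precharges=3
Acc 7: bank2 row2 -> MISS (open row2); precharges=4
Acc 8: bank0 row1 -> HIT
Acc 9: bank0 row1 -> HIT
Acc 10: bank0 row0 -> MISS (open row0); precharges=5
Acc 11: bank0 row1 -> MISS (open row1); precharges=6
Acc 12: bank2 row1 -> MISS (open row1); precharges=7
Acc 13: bank1 row0 -> HIT

Answer: 7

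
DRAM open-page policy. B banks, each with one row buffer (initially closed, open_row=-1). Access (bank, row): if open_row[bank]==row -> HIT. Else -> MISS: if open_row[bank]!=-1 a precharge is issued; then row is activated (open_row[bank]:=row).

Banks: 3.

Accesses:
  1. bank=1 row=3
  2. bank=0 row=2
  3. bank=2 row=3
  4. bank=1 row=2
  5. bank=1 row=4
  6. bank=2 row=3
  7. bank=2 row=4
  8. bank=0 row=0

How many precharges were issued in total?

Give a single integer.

Acc 1: bank1 row3 -> MISS (open row3); precharges=0
Acc 2: bank0 row2 -> MISS (open row2); precharges=0
Acc 3: bank2 row3 -> MISS (open row3); precharges=0
Acc 4: bank1 row2 -> MISS (open row2); precharges=1
Acc 5: bank1 row4 -> MISS (open row4); precharges=2
Acc 6: bank2 row3 -> HIT
Acc 7: bank2 row4 -> MISS (open row4); precharges=3
Acc 8: bank0 row0 -> MISS (open row0); precharges=4

Answer: 4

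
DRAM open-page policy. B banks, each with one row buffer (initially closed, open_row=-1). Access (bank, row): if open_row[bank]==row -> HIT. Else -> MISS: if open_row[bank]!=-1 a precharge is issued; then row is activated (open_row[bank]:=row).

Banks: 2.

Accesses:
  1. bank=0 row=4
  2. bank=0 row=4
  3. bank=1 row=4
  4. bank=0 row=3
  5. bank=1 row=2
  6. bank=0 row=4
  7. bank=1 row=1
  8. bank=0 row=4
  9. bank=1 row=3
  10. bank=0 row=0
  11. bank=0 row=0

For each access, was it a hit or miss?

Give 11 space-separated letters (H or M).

Answer: M H M M M M M H M M H

Derivation:
Acc 1: bank0 row4 -> MISS (open row4); precharges=0
Acc 2: bank0 row4 -> HIT
Acc 3: bank1 row4 -> MISS (open row4); precharges=0
Acc 4: bank0 row3 -> MISS (open row3); precharges=1
Acc 5: bank1 row2 -> MISS (open row2); precharges=2
Acc 6: bank0 row4 -> MISS (open row4); precharges=3
Acc 7: bank1 row1 -> MISS (open row1); precharges=4
Acc 8: bank0 row4 -> HIT
Acc 9: bank1 row3 -> MISS (open row3); precharges=5
Acc 10: bank0 row0 -> MISS (open row0); precharges=6
Acc 11: bank0 row0 -> HIT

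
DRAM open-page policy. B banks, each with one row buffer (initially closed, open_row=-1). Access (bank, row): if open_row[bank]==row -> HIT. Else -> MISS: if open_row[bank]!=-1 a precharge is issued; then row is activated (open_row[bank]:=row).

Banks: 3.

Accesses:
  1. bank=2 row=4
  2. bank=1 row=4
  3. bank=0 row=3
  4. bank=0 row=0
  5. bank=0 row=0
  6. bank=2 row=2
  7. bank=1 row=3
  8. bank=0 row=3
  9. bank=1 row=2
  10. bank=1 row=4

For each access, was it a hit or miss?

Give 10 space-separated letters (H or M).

Answer: M M M M H M M M M M

Derivation:
Acc 1: bank2 row4 -> MISS (open row4); precharges=0
Acc 2: bank1 row4 -> MISS (open row4); precharges=0
Acc 3: bank0 row3 -> MISS (open row3); precharges=0
Acc 4: bank0 row0 -> MISS (open row0); precharges=1
Acc 5: bank0 row0 -> HIT
Acc 6: bank2 row2 -> MISS (open row2); precharges=2
Acc 7: bank1 row3 -> MISS (open row3); precharges=3
Acc 8: bank0 row3 -> MISS (open row3); precharges=4
Acc 9: bank1 row2 -> MISS (open row2); precharges=5
Acc 10: bank1 row4 -> MISS (open row4); precharges=6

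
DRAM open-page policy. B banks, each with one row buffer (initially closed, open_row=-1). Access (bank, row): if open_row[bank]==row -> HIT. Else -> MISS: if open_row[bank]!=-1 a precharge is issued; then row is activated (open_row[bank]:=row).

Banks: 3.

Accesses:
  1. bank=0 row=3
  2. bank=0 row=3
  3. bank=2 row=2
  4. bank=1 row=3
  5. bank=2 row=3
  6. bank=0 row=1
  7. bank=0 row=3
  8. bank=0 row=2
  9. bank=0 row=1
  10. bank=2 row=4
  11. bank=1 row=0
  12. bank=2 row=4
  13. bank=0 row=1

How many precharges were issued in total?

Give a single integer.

Answer: 7

Derivation:
Acc 1: bank0 row3 -> MISS (open row3); precharges=0
Acc 2: bank0 row3 -> HIT
Acc 3: bank2 row2 -> MISS (open row2); precharges=0
Acc 4: bank1 row3 -> MISS (open row3); precharges=0
Acc 5: bank2 row3 -> MISS (open row3); precharges=1
Acc 6: bank0 row1 -> MISS (open row1); precharges=2
Acc 7: bank0 row3 -> MISS (open row3); precharges=3
Acc 8: bank0 row2 -> MISS (open row2); precharges=4
Acc 9: bank0 row1 -> MISS (open row1); precharges=5
Acc 10: bank2 row4 -> MISS (open row4); precharges=6
Acc 11: bank1 row0 -> MISS (open row0); precharges=7
Acc 12: bank2 row4 -> HIT
Acc 13: bank0 row1 -> HIT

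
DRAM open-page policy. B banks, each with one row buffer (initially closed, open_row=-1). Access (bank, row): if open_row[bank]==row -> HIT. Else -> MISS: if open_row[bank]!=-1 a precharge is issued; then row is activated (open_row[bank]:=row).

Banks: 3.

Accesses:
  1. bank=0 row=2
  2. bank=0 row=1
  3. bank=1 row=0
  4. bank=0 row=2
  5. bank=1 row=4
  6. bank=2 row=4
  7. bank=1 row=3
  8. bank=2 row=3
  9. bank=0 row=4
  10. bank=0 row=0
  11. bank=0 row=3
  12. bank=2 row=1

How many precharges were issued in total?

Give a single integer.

Answer: 9

Derivation:
Acc 1: bank0 row2 -> MISS (open row2); precharges=0
Acc 2: bank0 row1 -> MISS (open row1); precharges=1
Acc 3: bank1 row0 -> MISS (open row0); precharges=1
Acc 4: bank0 row2 -> MISS (open row2); precharges=2
Acc 5: bank1 row4 -> MISS (open row4); precharges=3
Acc 6: bank2 row4 -> MISS (open row4); precharges=3
Acc 7: bank1 row3 -> MISS (open row3); precharges=4
Acc 8: bank2 row3 -> MISS (open row3); precharges=5
Acc 9: bank0 row4 -> MISS (open row4); precharges=6
Acc 10: bank0 row0 -> MISS (open row0); precharges=7
Acc 11: bank0 row3 -> MISS (open row3); precharges=8
Acc 12: bank2 row1 -> MISS (open row1); precharges=9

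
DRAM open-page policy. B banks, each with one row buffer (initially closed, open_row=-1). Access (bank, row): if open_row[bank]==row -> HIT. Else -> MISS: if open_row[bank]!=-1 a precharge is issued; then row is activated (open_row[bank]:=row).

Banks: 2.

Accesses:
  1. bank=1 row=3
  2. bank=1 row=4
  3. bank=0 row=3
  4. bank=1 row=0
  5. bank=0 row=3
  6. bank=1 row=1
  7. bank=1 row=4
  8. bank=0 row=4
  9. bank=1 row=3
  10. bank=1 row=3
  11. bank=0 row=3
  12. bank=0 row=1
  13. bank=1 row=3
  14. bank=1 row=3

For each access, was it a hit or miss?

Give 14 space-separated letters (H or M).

Acc 1: bank1 row3 -> MISS (open row3); precharges=0
Acc 2: bank1 row4 -> MISS (open row4); precharges=1
Acc 3: bank0 row3 -> MISS (open row3); precharges=1
Acc 4: bank1 row0 -> MISS (open row0); precharges=2
Acc 5: bank0 row3 -> HIT
Acc 6: bank1 row1 -> MISS (open row1); precharges=3
Acc 7: bank1 row4 -> MISS (open row4); precharges=4
Acc 8: bank0 row4 -> MISS (open row4); precharges=5
Acc 9: bank1 row3 -> MISS (open row3); precharges=6
Acc 10: bank1 row3 -> HIT
Acc 11: bank0 row3 -> MISS (open row3); precharges=7
Acc 12: bank0 row1 -> MISS (open row1); precharges=8
Acc 13: bank1 row3 -> HIT
Acc 14: bank1 row3 -> HIT

Answer: M M M M H M M M M H M M H H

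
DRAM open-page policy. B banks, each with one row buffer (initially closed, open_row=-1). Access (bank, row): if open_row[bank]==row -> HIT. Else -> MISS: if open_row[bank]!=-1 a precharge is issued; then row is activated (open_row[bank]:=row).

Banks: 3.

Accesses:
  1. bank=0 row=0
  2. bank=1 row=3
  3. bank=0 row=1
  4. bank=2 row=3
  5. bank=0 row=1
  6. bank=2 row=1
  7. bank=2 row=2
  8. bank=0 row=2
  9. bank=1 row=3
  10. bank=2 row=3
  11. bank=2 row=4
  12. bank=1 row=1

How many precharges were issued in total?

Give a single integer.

Acc 1: bank0 row0 -> MISS (open row0); precharges=0
Acc 2: bank1 row3 -> MISS (open row3); precharges=0
Acc 3: bank0 row1 -> MISS (open row1); precharges=1
Acc 4: bank2 row3 -> MISS (open row3); precharges=1
Acc 5: bank0 row1 -> HIT
Acc 6: bank2 row1 -> MISS (open row1); precharges=2
Acc 7: bank2 row2 -> MISS (open row2); precharges=3
Acc 8: bank0 row2 -> MISS (open row2); precharges=4
Acc 9: bank1 row3 -> HIT
Acc 10: bank2 row3 -> MISS (open row3); precharges=5
Acc 11: bank2 row4 -> MISS (open row4); precharges=6
Acc 12: bank1 row1 -> MISS (open row1); precharges=7

Answer: 7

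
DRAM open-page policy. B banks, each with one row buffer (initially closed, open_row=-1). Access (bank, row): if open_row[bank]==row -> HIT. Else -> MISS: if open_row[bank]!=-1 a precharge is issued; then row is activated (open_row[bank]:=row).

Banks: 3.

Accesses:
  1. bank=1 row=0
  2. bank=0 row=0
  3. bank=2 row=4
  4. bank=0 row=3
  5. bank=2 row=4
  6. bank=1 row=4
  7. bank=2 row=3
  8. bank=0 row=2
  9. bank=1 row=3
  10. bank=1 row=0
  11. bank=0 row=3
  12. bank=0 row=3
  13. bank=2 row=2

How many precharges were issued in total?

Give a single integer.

Acc 1: bank1 row0 -> MISS (open row0); precharges=0
Acc 2: bank0 row0 -> MISS (open row0); precharges=0
Acc 3: bank2 row4 -> MISS (open row4); precharges=0
Acc 4: bank0 row3 -> MISS (open row3); precharges=1
Acc 5: bank2 row4 -> HIT
Acc 6: bank1 row4 -> MISS (open row4); precharges=2
Acc 7: bank2 row3 -> MISS (open row3); precharges=3
Acc 8: bank0 row2 -> MISS (open row2); precharges=4
Acc 9: bank1 row3 -> MISS (open row3); precharges=5
Acc 10: bank1 row0 -> MISS (open row0); precharges=6
Acc 11: bank0 row3 -> MISS (open row3); precharges=7
Acc 12: bank0 row3 -> HIT
Acc 13: bank2 row2 -> MISS (open row2); precharges=8

Answer: 8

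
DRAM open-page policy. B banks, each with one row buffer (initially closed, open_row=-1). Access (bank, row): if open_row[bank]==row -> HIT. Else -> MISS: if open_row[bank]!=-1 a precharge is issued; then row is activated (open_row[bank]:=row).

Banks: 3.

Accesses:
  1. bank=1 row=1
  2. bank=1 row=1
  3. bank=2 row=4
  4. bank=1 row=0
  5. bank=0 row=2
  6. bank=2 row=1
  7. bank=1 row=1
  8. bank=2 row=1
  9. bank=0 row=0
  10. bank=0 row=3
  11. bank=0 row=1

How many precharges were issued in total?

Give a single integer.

Answer: 6

Derivation:
Acc 1: bank1 row1 -> MISS (open row1); precharges=0
Acc 2: bank1 row1 -> HIT
Acc 3: bank2 row4 -> MISS (open row4); precharges=0
Acc 4: bank1 row0 -> MISS (open row0); precharges=1
Acc 5: bank0 row2 -> MISS (open row2); precharges=1
Acc 6: bank2 row1 -> MISS (open row1); precharges=2
Acc 7: bank1 row1 -> MISS (open row1); precharges=3
Acc 8: bank2 row1 -> HIT
Acc 9: bank0 row0 -> MISS (open row0); precharges=4
Acc 10: bank0 row3 -> MISS (open row3); precharges=5
Acc 11: bank0 row1 -> MISS (open row1); precharges=6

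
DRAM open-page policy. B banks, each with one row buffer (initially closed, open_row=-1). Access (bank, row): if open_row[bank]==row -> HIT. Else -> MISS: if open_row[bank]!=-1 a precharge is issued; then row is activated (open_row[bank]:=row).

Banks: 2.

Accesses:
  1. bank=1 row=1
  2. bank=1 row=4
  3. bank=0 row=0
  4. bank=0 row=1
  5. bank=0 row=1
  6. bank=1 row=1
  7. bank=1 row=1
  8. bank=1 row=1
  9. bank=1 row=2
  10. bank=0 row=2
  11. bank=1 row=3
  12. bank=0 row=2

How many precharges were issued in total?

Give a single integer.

Answer: 6

Derivation:
Acc 1: bank1 row1 -> MISS (open row1); precharges=0
Acc 2: bank1 row4 -> MISS (open row4); precharges=1
Acc 3: bank0 row0 -> MISS (open row0); precharges=1
Acc 4: bank0 row1 -> MISS (open row1); precharges=2
Acc 5: bank0 row1 -> HIT
Acc 6: bank1 row1 -> MISS (open row1); precharges=3
Acc 7: bank1 row1 -> HIT
Acc 8: bank1 row1 -> HIT
Acc 9: bank1 row2 -> MISS (open row2); precharges=4
Acc 10: bank0 row2 -> MISS (open row2); precharges=5
Acc 11: bank1 row3 -> MISS (open row3); precharges=6
Acc 12: bank0 row2 -> HIT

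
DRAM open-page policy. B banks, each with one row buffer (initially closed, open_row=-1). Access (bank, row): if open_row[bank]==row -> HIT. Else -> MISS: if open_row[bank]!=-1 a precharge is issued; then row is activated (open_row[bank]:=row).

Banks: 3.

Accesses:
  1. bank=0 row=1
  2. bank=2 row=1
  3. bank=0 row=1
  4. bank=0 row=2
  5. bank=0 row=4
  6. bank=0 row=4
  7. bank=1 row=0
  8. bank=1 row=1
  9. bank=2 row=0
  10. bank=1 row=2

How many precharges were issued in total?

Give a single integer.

Acc 1: bank0 row1 -> MISS (open row1); precharges=0
Acc 2: bank2 row1 -> MISS (open row1); precharges=0
Acc 3: bank0 row1 -> HIT
Acc 4: bank0 row2 -> MISS (open row2); precharges=1
Acc 5: bank0 row4 -> MISS (open row4); precharges=2
Acc 6: bank0 row4 -> HIT
Acc 7: bank1 row0 -> MISS (open row0); precharges=2
Acc 8: bank1 row1 -> MISS (open row1); precharges=3
Acc 9: bank2 row0 -> MISS (open row0); precharges=4
Acc 10: bank1 row2 -> MISS (open row2); precharges=5

Answer: 5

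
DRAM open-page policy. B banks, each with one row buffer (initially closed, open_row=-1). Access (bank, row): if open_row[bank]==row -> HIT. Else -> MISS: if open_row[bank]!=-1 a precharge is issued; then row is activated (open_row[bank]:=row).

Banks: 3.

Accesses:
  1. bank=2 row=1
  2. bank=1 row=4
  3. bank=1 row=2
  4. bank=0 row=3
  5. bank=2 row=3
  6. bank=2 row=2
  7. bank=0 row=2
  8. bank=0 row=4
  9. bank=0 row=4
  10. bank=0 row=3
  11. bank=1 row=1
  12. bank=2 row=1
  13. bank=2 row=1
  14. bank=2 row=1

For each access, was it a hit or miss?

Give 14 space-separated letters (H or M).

Answer: M M M M M M M M H M M M H H

Derivation:
Acc 1: bank2 row1 -> MISS (open row1); precharges=0
Acc 2: bank1 row4 -> MISS (open row4); precharges=0
Acc 3: bank1 row2 -> MISS (open row2); precharges=1
Acc 4: bank0 row3 -> MISS (open row3); precharges=1
Acc 5: bank2 row3 -> MISS (open row3); precharges=2
Acc 6: bank2 row2 -> MISS (open row2); precharges=3
Acc 7: bank0 row2 -> MISS (open row2); precharges=4
Acc 8: bank0 row4 -> MISS (open row4); precharges=5
Acc 9: bank0 row4 -> HIT
Acc 10: bank0 row3 -> MISS (open row3); precharges=6
Acc 11: bank1 row1 -> MISS (open row1); precharges=7
Acc 12: bank2 row1 -> MISS (open row1); precharges=8
Acc 13: bank2 row1 -> HIT
Acc 14: bank2 row1 -> HIT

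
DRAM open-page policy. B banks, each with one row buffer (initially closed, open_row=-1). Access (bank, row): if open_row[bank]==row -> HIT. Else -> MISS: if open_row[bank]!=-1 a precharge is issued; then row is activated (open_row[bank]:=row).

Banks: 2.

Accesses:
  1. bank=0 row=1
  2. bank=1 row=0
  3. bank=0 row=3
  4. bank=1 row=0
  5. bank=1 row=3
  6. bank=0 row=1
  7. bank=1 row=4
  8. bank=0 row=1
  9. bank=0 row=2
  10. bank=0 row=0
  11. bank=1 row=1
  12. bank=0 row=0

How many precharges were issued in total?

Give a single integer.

Answer: 7

Derivation:
Acc 1: bank0 row1 -> MISS (open row1); precharges=0
Acc 2: bank1 row0 -> MISS (open row0); precharges=0
Acc 3: bank0 row3 -> MISS (open row3); precharges=1
Acc 4: bank1 row0 -> HIT
Acc 5: bank1 row3 -> MISS (open row3); precharges=2
Acc 6: bank0 row1 -> MISS (open row1); precharges=3
Acc 7: bank1 row4 -> MISS (open row4); precharges=4
Acc 8: bank0 row1 -> HIT
Acc 9: bank0 row2 -> MISS (open row2); precharges=5
Acc 10: bank0 row0 -> MISS (open row0); precharges=6
Acc 11: bank1 row1 -> MISS (open row1); precharges=7
Acc 12: bank0 row0 -> HIT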